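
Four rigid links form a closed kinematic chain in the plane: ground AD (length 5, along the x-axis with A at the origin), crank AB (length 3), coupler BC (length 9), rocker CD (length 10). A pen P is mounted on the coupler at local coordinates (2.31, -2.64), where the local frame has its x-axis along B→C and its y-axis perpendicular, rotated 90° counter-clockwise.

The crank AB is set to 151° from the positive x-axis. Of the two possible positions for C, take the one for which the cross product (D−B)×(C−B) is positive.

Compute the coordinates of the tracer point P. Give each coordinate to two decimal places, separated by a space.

A=(0,0), D=(5.00,0)
B = A + 3.00·(cos151°, sin151°) = (-2.6239, 1.4544)
|BD| = 7.7614
circle(B,9.00) ∩ circle(D,10.00): a=2.6567, h=8.5990
  candidates: C₊=(1.5971,9.4032) cross=66.740; C₋=(-1.6257,-7.4900) cross=-66.740
  mode + wants cross > 0 → take C=(1.5971,9.4032) (cross=66.740)
ex = (C−B)/|BC| = (0.4690,0.8832); ey = (-0.8832,0.4690)
P = B + 2.31·ex + -2.64·ey = (0.7912,2.2565)

0.79 2.26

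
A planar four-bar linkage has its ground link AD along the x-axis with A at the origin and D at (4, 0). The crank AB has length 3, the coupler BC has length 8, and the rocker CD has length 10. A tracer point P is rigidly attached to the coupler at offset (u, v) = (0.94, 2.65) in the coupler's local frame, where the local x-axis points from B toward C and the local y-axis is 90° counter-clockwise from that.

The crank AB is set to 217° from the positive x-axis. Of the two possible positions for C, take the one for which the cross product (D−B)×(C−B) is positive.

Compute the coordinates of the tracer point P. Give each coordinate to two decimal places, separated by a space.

-5.18 -1.41

A=(0,0), D=(4.00,0)
B = A + 3.00·(cos217°, sin217°) = (-2.3959, -1.8054)
|BD| = 6.6458
circle(B,8.00) ∩ circle(D,10.00): a=0.6145, h=7.9764
  candidates: C₊=(-3.9715,6.0379) cross=53.010; C₋=(0.3623,-9.3149) cross=-53.010
  mode + wants cross > 0 → take C=(-3.9715,6.0379) (cross=53.010)
ex = (C−B)/|BC| = (-0.1969,0.9804); ey = (-0.9804,-0.1969)
P = B + 0.94·ex + 2.65·ey = (-5.1791,-1.4058)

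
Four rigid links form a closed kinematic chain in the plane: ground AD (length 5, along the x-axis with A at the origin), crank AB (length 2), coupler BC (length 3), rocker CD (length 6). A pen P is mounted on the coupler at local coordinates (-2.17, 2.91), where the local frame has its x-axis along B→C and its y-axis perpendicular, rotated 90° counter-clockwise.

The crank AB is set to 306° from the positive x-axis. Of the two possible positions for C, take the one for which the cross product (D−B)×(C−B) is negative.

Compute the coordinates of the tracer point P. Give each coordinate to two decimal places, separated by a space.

A=(0,0), D=(5.00,0)
B = A + 2.00·(cos306°, sin306°) = (1.1756, -1.6180)
|BD| = 4.1526
circle(B,3.00) ∩ circle(D,6.00): a=-1.1746, h=2.7605
  candidates: C₊=(-0.9818,0.4666) cross=11.463; C₋=(1.1694,-4.6180) cross=-11.463
  mode - wants cross < 0 → take C=(1.1694,-4.6180) (cross=-11.463)
ex = (C−B)/|BC| = (-0.0021,-1.0000); ey = (1.0000,-0.0021)
P = B + -2.17·ex + 2.91·ey = (4.0901,0.5459)

4.09 0.55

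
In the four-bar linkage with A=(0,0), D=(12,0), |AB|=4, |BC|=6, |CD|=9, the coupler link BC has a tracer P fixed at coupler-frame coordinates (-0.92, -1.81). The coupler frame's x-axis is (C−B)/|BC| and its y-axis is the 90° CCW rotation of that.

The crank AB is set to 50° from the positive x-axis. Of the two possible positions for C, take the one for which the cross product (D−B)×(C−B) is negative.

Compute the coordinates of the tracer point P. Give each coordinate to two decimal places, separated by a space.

0.64 3.70

A=(0,0), D=(12.00,0)
B = A + 4.00·(cos50°, sin50°) = (2.5712, 3.0642)
|BD| = 9.9143
circle(B,6.00) ∩ circle(D,9.00): a=2.6877, h=5.3644
  candidates: C₊=(6.7852,7.3352) cross=53.184; C₋=(3.4693,-2.8682) cross=-53.184
  mode - wants cross < 0 → take C=(3.4693,-2.8682) (cross=-53.184)
ex = (C−B)/|BC| = (0.1497,-0.9887); ey = (0.9887,0.1497)
P = B + -0.92·ex + -1.81·ey = (0.6438,3.7029)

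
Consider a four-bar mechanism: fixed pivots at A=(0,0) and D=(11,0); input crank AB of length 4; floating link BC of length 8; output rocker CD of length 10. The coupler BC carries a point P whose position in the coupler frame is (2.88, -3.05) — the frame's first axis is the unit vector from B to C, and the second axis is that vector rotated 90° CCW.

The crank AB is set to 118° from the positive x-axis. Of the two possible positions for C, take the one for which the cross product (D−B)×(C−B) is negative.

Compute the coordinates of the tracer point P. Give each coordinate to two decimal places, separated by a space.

-3.33 -0.40

A=(0,0), D=(11.00,0)
B = A + 4.00·(cos118°, sin118°) = (-1.8779, 3.5318)
|BD| = 13.3534
circle(B,8.00) ∩ circle(D,10.00): a=5.3287, h=5.9670
  candidates: C₊=(4.8393,7.8769) cross=79.679; C₋=(1.6829,-3.6321) cross=-79.679
  mode - wants cross < 0 → take C=(1.6829,-3.6321) (cross=-79.679)
ex = (C−B)/|BC| = (0.4451,-0.8955); ey = (0.8955,0.4451)
P = B + 2.88·ex + -3.05·ey = (-3.3272,-0.4047)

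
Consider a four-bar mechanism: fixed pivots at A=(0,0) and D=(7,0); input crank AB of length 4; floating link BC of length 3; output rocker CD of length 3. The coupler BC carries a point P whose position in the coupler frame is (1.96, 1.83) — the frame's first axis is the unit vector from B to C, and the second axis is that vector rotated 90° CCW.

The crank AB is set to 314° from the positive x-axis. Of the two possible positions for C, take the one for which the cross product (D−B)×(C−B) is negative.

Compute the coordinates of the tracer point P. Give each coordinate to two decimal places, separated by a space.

4.65 -0.96

A=(0,0), D=(7.00,0)
B = A + 4.00·(cos314°, sin314°) = (2.7786, -2.8774)
|BD| = 5.1087
circle(B,3.00) ∩ circle(D,3.00): a=2.5544, h=1.5733
  candidates: C₊=(4.0032,-0.1387) cross=8.037; C₋=(5.7754,-2.7387) cross=-8.037
  mode - wants cross < 0 → take C=(5.7754,-2.7387) (cross=-8.037)
ex = (C−B)/|BC| = (0.9989,0.0462); ey = (-0.0462,0.9989)
P = B + 1.96·ex + 1.83·ey = (4.6520,-0.9587)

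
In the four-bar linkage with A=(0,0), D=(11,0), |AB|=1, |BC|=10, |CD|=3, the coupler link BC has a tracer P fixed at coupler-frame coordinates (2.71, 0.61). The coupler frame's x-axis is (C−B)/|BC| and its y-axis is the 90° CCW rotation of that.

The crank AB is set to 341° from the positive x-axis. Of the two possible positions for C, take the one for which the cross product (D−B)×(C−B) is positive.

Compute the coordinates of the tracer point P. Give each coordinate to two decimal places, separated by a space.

A=(0,0), D=(11.00,0)
B = A + 1.00·(cos341°, sin341°) = (0.9455, -0.3256)
|BD| = 10.0598
circle(B,10.00) ∩ circle(D,3.00): a=9.5529, h=2.9569
  candidates: C₊=(10.3977,2.9389) cross=29.745; C₋=(10.5891,-2.9717) cross=-29.745
  mode + wants cross > 0 → take C=(10.3977,2.9389) (cross=29.745)
ex = (C−B)/|BC| = (0.9452,0.3264); ey = (-0.3264,0.9452)
P = B + 2.71·ex + 0.61·ey = (3.3079,1.1357)

3.31 1.14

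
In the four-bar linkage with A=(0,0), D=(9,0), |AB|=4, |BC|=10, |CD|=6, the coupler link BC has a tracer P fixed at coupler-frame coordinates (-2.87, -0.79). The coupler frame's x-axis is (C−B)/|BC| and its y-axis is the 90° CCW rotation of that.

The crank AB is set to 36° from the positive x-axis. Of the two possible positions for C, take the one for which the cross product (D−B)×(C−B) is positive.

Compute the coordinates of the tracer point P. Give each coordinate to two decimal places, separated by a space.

A=(0,0), D=(9.00,0)
B = A + 4.00·(cos36°, sin36°) = (3.2361, 2.3511)
|BD| = 6.2250
circle(B,10.00) ∩ circle(D,6.00): a=8.2531, h=5.6469
  candidates: C₊=(13.0106,4.4626) cross=35.152; C₋=(8.7451,-5.9946) cross=-35.152
  mode + wants cross > 0 → take C=(13.0106,4.4626) (cross=35.152)
ex = (C−B)/|BC| = (0.9775,0.2111); ey = (-0.2111,0.9775)
P = B + -2.87·ex + -0.79·ey = (0.5976,0.9730)

0.60 0.97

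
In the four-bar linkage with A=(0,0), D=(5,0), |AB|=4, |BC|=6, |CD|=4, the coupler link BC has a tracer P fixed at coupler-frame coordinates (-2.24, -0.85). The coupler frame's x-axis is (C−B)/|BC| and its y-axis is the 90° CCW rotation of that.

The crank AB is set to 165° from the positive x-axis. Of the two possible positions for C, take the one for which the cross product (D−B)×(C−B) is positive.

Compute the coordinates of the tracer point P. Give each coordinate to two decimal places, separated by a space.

-5.81 -0.36

A=(0,0), D=(5.00,0)
B = A + 4.00·(cos165°, sin165°) = (-3.8637, 1.0353)
|BD| = 8.9240
circle(B,6.00) ∩ circle(D,4.00): a=5.5826, h=2.1989
  candidates: C₊=(1.9363,2.5717) cross=19.623; C₋=(1.4261,-1.7964) cross=-19.623
  mode + wants cross > 0 → take C=(1.9363,2.5717) (cross=19.623)
ex = (C−B)/|BC| = (0.9667,0.2561); ey = (-0.2561,0.9667)
P = B + -2.24·ex + -0.85·ey = (-5.8114,-0.3600)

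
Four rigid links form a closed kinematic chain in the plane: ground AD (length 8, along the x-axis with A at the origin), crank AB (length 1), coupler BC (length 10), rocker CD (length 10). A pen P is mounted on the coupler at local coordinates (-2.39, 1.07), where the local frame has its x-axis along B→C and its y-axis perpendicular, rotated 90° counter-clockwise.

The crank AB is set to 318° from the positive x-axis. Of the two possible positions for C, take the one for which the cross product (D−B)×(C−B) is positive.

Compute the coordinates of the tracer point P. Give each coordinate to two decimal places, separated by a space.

A=(0,0), D=(8.00,0)
B = A + 1.00·(cos318°, sin318°) = (0.7431, -0.6691)
|BD| = 7.2876
circle(B,10.00) ∩ circle(D,10.00): a=3.6438, h=9.3125
  candidates: C₊=(3.5165,8.9386) cross=67.866; C₋=(5.2266,-9.6077) cross=-67.866
  mode + wants cross > 0 → take C=(3.5165,8.9386) (cross=67.866)
ex = (C−B)/|BC| = (0.2773,0.9608); ey = (-0.9608,0.2773)
P = B + -2.39·ex + 1.07·ey = (-0.9477,-2.6686)

-0.95 -2.67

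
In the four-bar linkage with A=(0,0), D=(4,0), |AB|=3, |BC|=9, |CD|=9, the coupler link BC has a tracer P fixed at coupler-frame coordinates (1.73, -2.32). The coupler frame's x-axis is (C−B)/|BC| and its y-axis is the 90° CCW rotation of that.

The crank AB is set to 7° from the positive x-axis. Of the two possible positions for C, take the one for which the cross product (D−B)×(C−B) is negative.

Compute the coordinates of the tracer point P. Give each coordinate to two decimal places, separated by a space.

A=(0,0), D=(4.00,0)
B = A + 3.00·(cos7°, sin7°) = (2.9776, 0.3656)
|BD| = 1.0858
circle(B,9.00) ∩ circle(D,9.00): a=0.5429, h=8.9836
  candidates: C₊=(6.5138,8.6418) cross=9.754; C₋=(0.4638,-8.2762) cross=-9.754
  mode - wants cross < 0 → take C=(0.4638,-8.2762) (cross=-9.754)
ex = (C−B)/|BC| = (-0.2793,-0.9602); ey = (0.9602,-0.2793)
P = B + 1.73·ex + -2.32·ey = (0.2668,-0.6475)

0.27 -0.65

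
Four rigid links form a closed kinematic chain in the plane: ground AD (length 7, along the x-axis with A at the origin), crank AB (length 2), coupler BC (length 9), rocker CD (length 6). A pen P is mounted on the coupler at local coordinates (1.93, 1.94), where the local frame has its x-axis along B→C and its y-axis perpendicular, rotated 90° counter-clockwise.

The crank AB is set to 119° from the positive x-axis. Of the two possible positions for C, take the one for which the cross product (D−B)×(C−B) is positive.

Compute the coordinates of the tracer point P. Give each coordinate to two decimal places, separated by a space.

-0.18 4.37

A=(0,0), D=(7.00,0)
B = A + 2.00·(cos119°, sin119°) = (-0.9696, 1.7492)
|BD| = 8.1593
circle(B,9.00) ∩ circle(D,6.00): a=6.8372, h=5.8525
  candidates: C₊=(6.9633,5.9999) cross=47.753; C₋=(4.4540,-5.4330) cross=-47.753
  mode + wants cross > 0 → take C=(6.9633,5.9999) (cross=47.753)
ex = (C−B)/|BC| = (0.8814,0.4723); ey = (-0.4723,0.8814)
P = B + 1.93·ex + 1.94·ey = (-0.1847,4.3708)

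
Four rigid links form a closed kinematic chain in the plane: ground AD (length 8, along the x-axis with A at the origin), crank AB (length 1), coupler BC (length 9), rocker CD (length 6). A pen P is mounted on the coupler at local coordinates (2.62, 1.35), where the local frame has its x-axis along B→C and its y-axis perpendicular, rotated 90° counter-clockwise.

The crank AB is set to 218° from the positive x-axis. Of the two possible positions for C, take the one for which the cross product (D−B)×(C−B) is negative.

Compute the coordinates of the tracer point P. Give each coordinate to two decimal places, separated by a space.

2.13 -1.03

A=(0,0), D=(8.00,0)
B = A + 1.00·(cos218°, sin218°) = (-0.7880, -0.6157)
|BD| = 8.8096
circle(B,9.00) ∩ circle(D,6.00): a=6.9588, h=5.7074
  candidates: C₊=(5.7549,5.5641) cross=50.280; C₋=(6.5527,-5.8228) cross=-50.280
  mode - wants cross < 0 → take C=(6.5527,-5.8228) (cross=-50.280)
ex = (C−B)/|BC| = (0.8156,-0.5786); ey = (0.5786,0.8156)
P = B + 2.62·ex + 1.35·ey = (2.1300,-1.0304)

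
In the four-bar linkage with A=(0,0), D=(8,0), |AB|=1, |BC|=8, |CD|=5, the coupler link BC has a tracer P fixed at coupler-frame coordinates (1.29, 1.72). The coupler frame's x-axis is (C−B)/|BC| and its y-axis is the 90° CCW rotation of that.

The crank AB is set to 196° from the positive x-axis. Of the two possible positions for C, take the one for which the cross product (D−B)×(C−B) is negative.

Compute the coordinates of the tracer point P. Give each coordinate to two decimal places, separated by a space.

1.04 0.50

A=(0,0), D=(8.00,0)
B = A + 1.00·(cos196°, sin196°) = (-0.9613, -0.2756)
|BD| = 8.9655
circle(B,8.00) ∩ circle(D,5.00): a=6.6578, h=4.4356
  candidates: C₊=(5.5570,4.3625) cross=39.767; C₋=(5.8297,-4.5044) cross=-39.767
  mode - wants cross < 0 → take C=(5.8297,-4.5044) (cross=-39.767)
ex = (C−B)/|BC| = (0.8489,-0.5286); ey = (0.5286,0.8489)
P = B + 1.29·ex + 1.72·ey = (1.0430,0.5025)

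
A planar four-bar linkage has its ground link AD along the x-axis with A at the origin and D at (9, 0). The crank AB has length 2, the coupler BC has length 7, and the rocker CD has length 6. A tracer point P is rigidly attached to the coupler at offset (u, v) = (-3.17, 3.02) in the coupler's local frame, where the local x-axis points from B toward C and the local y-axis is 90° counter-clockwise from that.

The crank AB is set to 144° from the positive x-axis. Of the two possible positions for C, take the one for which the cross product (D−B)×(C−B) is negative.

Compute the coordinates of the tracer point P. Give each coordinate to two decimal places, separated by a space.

-2.25 5.51

A=(0,0), D=(9.00,0)
B = A + 2.00·(cos144°, sin144°) = (-1.6180, 1.1756)
|BD| = 10.6829
circle(B,7.00) ∩ circle(D,6.00): a=5.9499, h=3.6876
  candidates: C₊=(4.7015,4.1861) cross=39.395; C₋=(3.8899,-3.1444) cross=-39.395
  mode - wants cross < 0 → take C=(3.8899,-3.1444) (cross=-39.395)
ex = (C−B)/|BC| = (0.7869,-0.6171); ey = (0.6171,0.7869)
P = B + -3.17·ex + 3.02·ey = (-2.2486,5.5082)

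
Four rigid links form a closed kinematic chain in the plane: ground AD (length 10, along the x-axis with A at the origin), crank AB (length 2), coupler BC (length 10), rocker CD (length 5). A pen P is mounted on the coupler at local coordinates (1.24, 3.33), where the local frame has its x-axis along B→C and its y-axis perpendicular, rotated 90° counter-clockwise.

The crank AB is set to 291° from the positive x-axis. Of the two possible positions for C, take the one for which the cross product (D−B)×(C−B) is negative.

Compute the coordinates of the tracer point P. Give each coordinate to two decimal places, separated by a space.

A=(0,0), D=(10.00,0)
B = A + 2.00·(cos291°, sin291°) = (0.7167, -1.8672)
|BD| = 9.4692
circle(B,10.00) ∩ circle(D,5.00): a=8.6948, h=4.9397
  candidates: C₊=(8.2668,4.6900) cross=46.775; C₋=(10.2149,-4.9954) cross=-46.775
  mode - wants cross < 0 → take C=(10.2149,-4.9954) (cross=-46.775)
ex = (C−B)/|BC| = (0.9498,-0.3128); ey = (0.3128,0.9498)
P = B + 1.24·ex + 3.33·ey = (2.9362,0.9078)

2.94 0.91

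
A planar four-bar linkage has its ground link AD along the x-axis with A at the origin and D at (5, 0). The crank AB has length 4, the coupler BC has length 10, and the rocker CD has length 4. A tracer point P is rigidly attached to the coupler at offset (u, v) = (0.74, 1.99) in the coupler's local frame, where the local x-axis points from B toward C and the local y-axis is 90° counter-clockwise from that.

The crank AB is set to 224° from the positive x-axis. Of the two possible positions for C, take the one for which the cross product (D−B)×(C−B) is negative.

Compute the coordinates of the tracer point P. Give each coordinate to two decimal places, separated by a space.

-2.01 -0.84

A=(0,0), D=(5.00,0)
B = A + 4.00·(cos224°, sin224°) = (-2.8774, -2.7786)
|BD| = 8.3531
circle(B,10.00) ∩ circle(D,4.00): a=9.2046, h=3.9083
  candidates: C₊=(4.5030,3.9690) cross=32.646; C₋=(7.1032,-3.4025) cross=-32.646
  mode - wants cross < 0 → take C=(7.1032,-3.4025) (cross=-32.646)
ex = (C−B)/|BC| = (0.9981,-0.0624); ey = (0.0624,0.9981)
P = B + 0.74·ex + 1.99·ey = (-2.0147,-0.8387)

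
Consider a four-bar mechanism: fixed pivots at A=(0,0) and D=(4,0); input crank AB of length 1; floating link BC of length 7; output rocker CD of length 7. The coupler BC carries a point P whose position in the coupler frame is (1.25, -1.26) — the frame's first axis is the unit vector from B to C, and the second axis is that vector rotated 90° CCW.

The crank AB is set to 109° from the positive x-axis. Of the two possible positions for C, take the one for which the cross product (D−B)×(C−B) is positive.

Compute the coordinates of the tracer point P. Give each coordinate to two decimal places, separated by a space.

A=(0,0), D=(4.00,0)
B = A + 1.00·(cos109°, sin109°) = (-0.3256, 0.9455)
|BD| = 4.4277
circle(B,7.00) ∩ circle(D,7.00): a=2.2139, h=6.6407
  candidates: C₊=(3.2553,6.9603) cross=29.403; C₋=(0.4191,-6.0148) cross=-29.403
  mode + wants cross > 0 → take C=(3.2553,6.9603) (cross=29.403)
ex = (C−B)/|BC| = (0.5116,0.8593); ey = (-0.8593,0.5116)
P = B + 1.25·ex + -1.26·ey = (1.3965,1.3750)

1.40 1.38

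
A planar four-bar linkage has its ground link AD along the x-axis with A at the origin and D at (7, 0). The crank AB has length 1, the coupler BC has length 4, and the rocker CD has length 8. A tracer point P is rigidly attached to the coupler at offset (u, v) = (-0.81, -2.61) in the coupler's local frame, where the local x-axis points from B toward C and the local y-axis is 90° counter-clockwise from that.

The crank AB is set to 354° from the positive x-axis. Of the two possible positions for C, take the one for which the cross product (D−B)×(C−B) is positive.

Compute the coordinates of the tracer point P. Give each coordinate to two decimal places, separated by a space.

3.73 -0.19

A=(0,0), D=(7.00,0)
B = A + 1.00·(cos354°, sin354°) = (0.9945, -0.1045)
|BD| = 6.0064
circle(B,4.00) ∩ circle(D,8.00): a=-0.9926, h=3.8749
  candidates: C₊=(-0.0653,3.7525) cross=23.274; C₋=(0.0696,-3.9961) cross=-23.274
  mode + wants cross > 0 → take C=(-0.0653,3.7525) (cross=23.274)
ex = (C−B)/|BC| = (-0.2650,0.9643); ey = (-0.9643,-0.2650)
P = B + -0.81·ex + -2.61·ey = (3.7259,-0.1940)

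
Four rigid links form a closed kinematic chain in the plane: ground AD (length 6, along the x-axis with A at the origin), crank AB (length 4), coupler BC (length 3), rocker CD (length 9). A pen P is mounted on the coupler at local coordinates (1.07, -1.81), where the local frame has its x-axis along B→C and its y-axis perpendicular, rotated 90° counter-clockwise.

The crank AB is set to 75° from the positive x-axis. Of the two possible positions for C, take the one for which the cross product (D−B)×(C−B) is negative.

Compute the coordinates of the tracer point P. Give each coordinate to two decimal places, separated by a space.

0.20 5.79

A=(0,0), D=(6.00,0)
B = A + 4.00·(cos75°, sin75°) = (1.0353, 3.8637)
|BD| = 6.2910
circle(B,3.00) ∩ circle(D,9.00): a=-2.5770, h=1.5360
  candidates: C₊=(-0.0551,6.6586) cross=9.663; C₋=(-1.9418,4.2342) cross=-9.663
  mode - wants cross < 0 → take C=(-1.9418,4.2342) (cross=-9.663)
ex = (C−B)/|BC| = (-0.9923,0.1235); ey = (-0.1235,-0.9923)
P = B + 1.07·ex + -1.81·ey = (0.1970,5.7920)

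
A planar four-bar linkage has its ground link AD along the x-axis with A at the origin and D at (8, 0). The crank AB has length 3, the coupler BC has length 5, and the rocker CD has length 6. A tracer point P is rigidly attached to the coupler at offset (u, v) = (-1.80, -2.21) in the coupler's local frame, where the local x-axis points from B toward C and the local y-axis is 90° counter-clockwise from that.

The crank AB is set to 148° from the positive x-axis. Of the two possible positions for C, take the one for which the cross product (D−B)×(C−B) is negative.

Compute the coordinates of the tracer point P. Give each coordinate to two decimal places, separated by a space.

A=(0,0), D=(8.00,0)
B = A + 3.00·(cos148°, sin148°) = (-2.5441, 1.5898)
|BD| = 10.6633
circle(B,5.00) ∩ circle(D,6.00): a=4.8159, h=1.3444
  candidates: C₊=(2.4183,2.2011) cross=14.336; C₋=(2.0175,-0.4576) cross=-14.336
  mode - wants cross < 0 → take C=(2.0175,-0.4576) (cross=-14.336)
ex = (C−B)/|BC| = (0.9123,-0.4095); ey = (0.4095,0.9123)
P = B + -1.80·ex + -2.21·ey = (-5.0913,0.3106)

-5.09 0.31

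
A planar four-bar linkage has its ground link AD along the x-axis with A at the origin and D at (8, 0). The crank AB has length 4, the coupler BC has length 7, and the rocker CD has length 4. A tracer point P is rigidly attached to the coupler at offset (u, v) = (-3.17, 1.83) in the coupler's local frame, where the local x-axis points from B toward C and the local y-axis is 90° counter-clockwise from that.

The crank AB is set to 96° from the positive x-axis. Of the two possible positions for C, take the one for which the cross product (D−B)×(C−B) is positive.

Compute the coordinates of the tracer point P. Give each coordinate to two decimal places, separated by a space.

-3.52 5.92

A=(0,0), D=(8.00,0)
B = A + 4.00·(cos96°, sin96°) = (-0.4181, 3.9781)
|BD| = 9.3107
circle(B,7.00) ∩ circle(D,4.00): a=6.4275, h=2.7726
  candidates: C₊=(6.5778,3.7386) cross=25.814; C₋=(4.2086,-1.2749) cross=-25.814
  mode + wants cross > 0 → take C=(6.5778,3.7386) (cross=25.814)
ex = (C−B)/|BC| = (0.9994,-0.0342); ey = (0.0342,0.9994)
P = B + -3.17·ex + 1.83·ey = (-3.5237,5.9155)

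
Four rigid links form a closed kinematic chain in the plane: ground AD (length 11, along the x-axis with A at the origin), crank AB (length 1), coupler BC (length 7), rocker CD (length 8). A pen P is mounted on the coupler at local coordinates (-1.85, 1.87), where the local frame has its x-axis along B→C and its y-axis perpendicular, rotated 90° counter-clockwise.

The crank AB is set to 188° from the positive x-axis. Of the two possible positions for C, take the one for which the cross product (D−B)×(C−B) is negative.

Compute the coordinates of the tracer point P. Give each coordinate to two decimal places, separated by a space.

-1.24 2.48

A=(0,0), D=(11.00,0)
B = A + 1.00·(cos188°, sin188°) = (-0.9903, -0.1392)
|BD| = 11.9911
circle(B,7.00) ∩ circle(D,8.00): a=5.3701, h=4.4902
  candidates: C₊=(4.3273,4.4131) cross=53.843; C₋=(4.4316,-4.5668) cross=-53.843
  mode - wants cross < 0 → take C=(4.4316,-4.5668) (cross=-53.843)
ex = (C−B)/|BC| = (0.7745,-0.6325); ey = (0.6325,0.7745)
P = B + -1.85·ex + 1.87·ey = (-1.2404,2.4794)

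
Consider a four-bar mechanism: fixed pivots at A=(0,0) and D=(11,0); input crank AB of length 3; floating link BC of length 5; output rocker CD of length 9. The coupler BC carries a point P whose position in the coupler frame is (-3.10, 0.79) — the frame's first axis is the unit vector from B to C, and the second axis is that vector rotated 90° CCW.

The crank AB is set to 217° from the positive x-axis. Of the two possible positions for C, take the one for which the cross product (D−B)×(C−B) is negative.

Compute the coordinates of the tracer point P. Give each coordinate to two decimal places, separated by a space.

A=(0,0), D=(11.00,0)
B = A + 3.00·(cos217°, sin217°) = (-2.3959, -1.8054)
|BD| = 13.5170
circle(B,5.00) ∩ circle(D,9.00): a=4.6871, h=1.7411
  candidates: C₊=(2.0166,0.5461) cross=23.535; C₋=(2.4817,-2.9049) cross=-23.535
  mode - wants cross < 0 → take C=(2.4817,-2.9049) (cross=-23.535)
ex = (C−B)/|BC| = (0.9755,-0.2199); ey = (0.2199,0.9755)
P = B + -3.10·ex + 0.79·ey = (-5.2463,-0.3531)

-5.25 -0.35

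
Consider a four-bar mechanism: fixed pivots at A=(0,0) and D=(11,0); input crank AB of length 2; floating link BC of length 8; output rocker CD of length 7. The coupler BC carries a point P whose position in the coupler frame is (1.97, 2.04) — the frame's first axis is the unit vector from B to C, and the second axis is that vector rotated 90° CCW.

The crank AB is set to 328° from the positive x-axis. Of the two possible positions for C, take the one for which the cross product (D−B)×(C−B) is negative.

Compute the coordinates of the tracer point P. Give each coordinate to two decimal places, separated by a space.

4.52 -0.78

A=(0,0), D=(11.00,0)
B = A + 2.00·(cos328°, sin328°) = (1.6961, -1.0598)
|BD| = 9.3641
circle(B,8.00) ∩ circle(D,7.00): a=5.4830, h=5.8256
  candidates: C₊=(6.4845,5.3488) cross=54.551; C₋=(7.8032,-6.2274) cross=-54.551
  mode - wants cross < 0 → take C=(7.8032,-6.2274) (cross=-54.551)
ex = (C−B)/|BC| = (0.7634,-0.6459); ey = (0.6459,0.7634)
P = B + 1.97·ex + 2.04·ey = (4.5177,-0.7750)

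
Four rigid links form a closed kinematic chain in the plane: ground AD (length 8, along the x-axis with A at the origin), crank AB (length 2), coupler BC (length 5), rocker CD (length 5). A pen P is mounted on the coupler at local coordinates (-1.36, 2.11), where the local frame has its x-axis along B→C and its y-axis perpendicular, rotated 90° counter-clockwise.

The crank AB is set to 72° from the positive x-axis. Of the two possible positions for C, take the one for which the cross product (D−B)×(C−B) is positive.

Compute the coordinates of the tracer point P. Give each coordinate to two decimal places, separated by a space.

A=(0,0), D=(8.00,0)
B = A + 2.00·(cos72°, sin72°) = (0.6180, 1.9021)
|BD| = 7.6231
circle(B,5.00) ∩ circle(D,5.00): a=3.8115, h=3.2361
  candidates: C₊=(5.1165,4.0848) cross=24.669; C₋=(3.5016,-2.1827) cross=-24.669
  mode + wants cross > 0 → take C=(5.1165,4.0848) (cross=24.669)
ex = (C−B)/|BC| = (0.8997,0.4365); ey = (-0.4365,0.8997)
P = B + -1.36·ex + 2.11·ey = (-1.5266,3.2068)

-1.53 3.21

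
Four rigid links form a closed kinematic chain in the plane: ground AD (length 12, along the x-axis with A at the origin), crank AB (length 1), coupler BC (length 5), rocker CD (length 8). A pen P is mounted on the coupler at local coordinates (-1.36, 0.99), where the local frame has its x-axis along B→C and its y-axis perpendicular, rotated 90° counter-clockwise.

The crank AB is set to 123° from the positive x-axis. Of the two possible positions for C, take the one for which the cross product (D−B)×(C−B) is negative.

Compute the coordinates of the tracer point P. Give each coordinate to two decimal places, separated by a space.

A=(0,0), D=(12.00,0)
B = A + 1.00·(cos123°, sin123°) = (-0.5446, 0.8387)
|BD| = 12.5726
circle(B,5.00) ∩ circle(D,8.00): a=4.7353, h=1.6052
  candidates: C₊=(4.2872,2.1244) cross=20.181; C₋=(4.0731,-1.0788) cross=-20.181
  mode - wants cross < 0 → take C=(4.0731,-1.0788) (cross=-20.181)
ex = (C−B)/|BC| = (0.9235,-0.3835); ey = (0.3835,0.9235)
P = B + -1.36·ex + 0.99·ey = (-1.4210,2.2745)

-1.42 2.27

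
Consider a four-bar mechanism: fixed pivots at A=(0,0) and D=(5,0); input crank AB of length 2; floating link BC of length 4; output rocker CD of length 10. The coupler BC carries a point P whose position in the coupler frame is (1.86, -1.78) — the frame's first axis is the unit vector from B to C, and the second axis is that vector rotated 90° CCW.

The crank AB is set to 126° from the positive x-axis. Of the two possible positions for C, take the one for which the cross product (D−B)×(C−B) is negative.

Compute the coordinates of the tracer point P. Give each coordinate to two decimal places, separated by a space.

-3.48 2.76

A=(0,0), D=(5.00,0)
B = A + 2.00·(cos126°, sin126°) = (-1.1756, 1.6180)
|BD| = 6.3840
circle(B,4.00) ∩ circle(D,10.00): a=-3.3869, h=2.1281
  candidates: C₊=(-3.9125,4.5351) cross=13.586; C₋=(-4.9913,0.4178) cross=-13.586
  mode - wants cross < 0 → take C=(-4.9913,0.4178) (cross=-13.586)
ex = (C−B)/|BC| = (-0.9539,-0.3000); ey = (0.3000,-0.9539)
P = B + 1.86·ex + -1.78·ey = (-3.4840,2.7579)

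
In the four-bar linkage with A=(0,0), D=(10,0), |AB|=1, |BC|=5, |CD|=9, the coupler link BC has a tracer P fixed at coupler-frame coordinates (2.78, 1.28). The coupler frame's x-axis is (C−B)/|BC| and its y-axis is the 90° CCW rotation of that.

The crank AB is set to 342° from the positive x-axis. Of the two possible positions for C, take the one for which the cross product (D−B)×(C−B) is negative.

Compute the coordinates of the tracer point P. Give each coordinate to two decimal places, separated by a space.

A=(0,0), D=(10.00,0)
B = A + 1.00·(cos342°, sin342°) = (0.9511, -0.3090)
|BD| = 9.0542
circle(B,5.00) ∩ circle(D,9.00): a=1.4346, h=4.7898
  candidates: C₊=(2.2214,4.5269) cross=43.368; C₋=(2.5483,-5.0470) cross=-43.368
  mode - wants cross < 0 → take C=(2.5483,-5.0470) (cross=-43.368)
ex = (C−B)/|BC| = (0.3195,-0.9476); ey = (0.9476,0.3195)
P = B + 2.78·ex + 1.28·ey = (3.0521,-2.5345)

3.05 -2.53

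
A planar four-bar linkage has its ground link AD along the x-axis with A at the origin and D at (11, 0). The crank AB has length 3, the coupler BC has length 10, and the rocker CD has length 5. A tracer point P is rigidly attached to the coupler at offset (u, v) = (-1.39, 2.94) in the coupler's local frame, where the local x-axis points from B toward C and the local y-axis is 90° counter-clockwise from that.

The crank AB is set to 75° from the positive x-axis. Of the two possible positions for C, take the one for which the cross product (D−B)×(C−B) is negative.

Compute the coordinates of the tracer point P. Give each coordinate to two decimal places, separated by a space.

1.80 5.98

A=(0,0), D=(11.00,0)
B = A + 3.00·(cos75°, sin75°) = (0.7765, 2.8978)
|BD| = 10.6263
circle(B,10.00) ∩ circle(D,5.00): a=8.8421, h=4.6708
  candidates: C₊=(10.5572,4.9804) cross=49.634; C₋=(8.0097,-4.0073) cross=-49.634
  mode - wants cross < 0 → take C=(8.0097,-4.0073) (cross=-49.634)
ex = (C−B)/|BC| = (0.7233,-0.6905); ey = (0.6905,0.7233)
P = B + -1.39·ex + 2.94·ey = (1.8011,5.9842)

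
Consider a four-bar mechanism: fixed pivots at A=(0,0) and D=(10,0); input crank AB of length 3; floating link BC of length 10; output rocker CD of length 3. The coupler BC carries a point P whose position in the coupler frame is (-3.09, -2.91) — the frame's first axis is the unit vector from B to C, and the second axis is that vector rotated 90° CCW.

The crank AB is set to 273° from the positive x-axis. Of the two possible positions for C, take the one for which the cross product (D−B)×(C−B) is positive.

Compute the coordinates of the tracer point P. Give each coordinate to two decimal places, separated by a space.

-0.79 -7.13

A=(0,0), D=(10.00,0)
B = A + 3.00·(cos273°, sin273°) = (0.1570, -2.9959)
|BD| = 10.2888
circle(B,10.00) ∩ circle(D,3.00): a=9.5667, h=2.9118
  candidates: C₊=(8.4613,2.5753) cross=29.959; C₋=(10.1570,-2.9959) cross=-29.959
  mode + wants cross > 0 → take C=(8.4613,2.5753) (cross=29.959)
ex = (C−B)/|BC| = (0.8304,0.5571); ey = (-0.5571,0.8304)
P = B + -3.09·ex + -2.91·ey = (-0.7878,-7.1340)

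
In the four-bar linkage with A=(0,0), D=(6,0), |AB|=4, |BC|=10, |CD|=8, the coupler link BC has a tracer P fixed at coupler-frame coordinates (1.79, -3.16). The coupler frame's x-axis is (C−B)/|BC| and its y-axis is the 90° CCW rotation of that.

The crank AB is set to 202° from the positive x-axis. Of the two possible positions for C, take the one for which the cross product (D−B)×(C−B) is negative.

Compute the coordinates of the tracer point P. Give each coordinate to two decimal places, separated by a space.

-4.29 -5.08

A=(0,0), D=(6.00,0)
B = A + 4.00·(cos202°, sin202°) = (-3.7087, -1.4984)
|BD| = 9.8237
circle(B,10.00) ∩ circle(D,8.00): a=6.7441, h=7.3835
  candidates: C₊=(1.8303,6.8274) cross=72.533; C₋=(4.0827,-7.7669) cross=-72.533
  mode - wants cross < 0 → take C=(4.0827,-7.7669) (cross=-72.533)
ex = (C−B)/|BC| = (0.7791,-0.6268); ey = (0.6268,0.7791)
P = B + 1.79·ex + -3.16·ey = (-4.2949,-5.0826)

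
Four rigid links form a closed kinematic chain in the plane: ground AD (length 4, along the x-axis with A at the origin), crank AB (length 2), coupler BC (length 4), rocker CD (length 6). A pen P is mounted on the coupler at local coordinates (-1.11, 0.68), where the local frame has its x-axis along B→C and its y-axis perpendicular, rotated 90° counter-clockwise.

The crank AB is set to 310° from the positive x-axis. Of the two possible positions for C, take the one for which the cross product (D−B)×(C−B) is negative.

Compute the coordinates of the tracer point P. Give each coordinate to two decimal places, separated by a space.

1.86 -0.37

A=(0,0), D=(4.00,0)
B = A + 2.00·(cos310°, sin310°) = (1.2856, -1.5321)
|BD| = 3.1170
circle(B,4.00) ∩ circle(D,6.00): a=-1.6498, h=3.6439
  candidates: C₊=(-1.9423,0.8303) cross=11.358; C₋=(1.6400,-5.5164) cross=-11.358
  mode - wants cross < 0 → take C=(1.6400,-5.5164) (cross=-11.358)
ex = (C−B)/|BC| = (0.0886,-0.9961); ey = (0.9961,0.0886)
P = B + -1.11·ex + 0.68·ey = (1.8646,-0.3662)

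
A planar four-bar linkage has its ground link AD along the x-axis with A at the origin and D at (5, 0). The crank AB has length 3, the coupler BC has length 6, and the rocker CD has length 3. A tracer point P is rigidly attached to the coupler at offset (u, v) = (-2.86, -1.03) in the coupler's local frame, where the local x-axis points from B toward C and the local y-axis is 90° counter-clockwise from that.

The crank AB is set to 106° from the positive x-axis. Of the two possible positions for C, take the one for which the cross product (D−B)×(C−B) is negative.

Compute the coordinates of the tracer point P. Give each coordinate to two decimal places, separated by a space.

A=(0,0), D=(5.00,0)
B = A + 3.00·(cos106°, sin106°) = (-0.8269, 2.8838)
|BD| = 6.5015
circle(B,6.00) ∩ circle(D,3.00): a=5.3272, h=2.7606
  candidates: C₊=(5.1721,2.9951) cross=17.948; C₋=(2.7231,-1.9533) cross=-17.948
  mode - wants cross < 0 → take C=(2.7231,-1.9533) (cross=-17.948)
ex = (C−B)/|BC| = (0.5917,-0.8062); ey = (0.8062,0.5917)
P = B + -2.86·ex + -1.03·ey = (-3.3494,4.5801)

-3.35 4.58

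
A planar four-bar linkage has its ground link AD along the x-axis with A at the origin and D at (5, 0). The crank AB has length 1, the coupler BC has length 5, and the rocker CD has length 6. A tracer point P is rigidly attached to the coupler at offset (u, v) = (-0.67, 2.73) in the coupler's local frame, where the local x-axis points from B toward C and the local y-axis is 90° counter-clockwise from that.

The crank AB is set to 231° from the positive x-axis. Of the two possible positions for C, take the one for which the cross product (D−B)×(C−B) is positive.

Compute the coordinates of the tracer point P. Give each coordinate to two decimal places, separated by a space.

-3.44 -0.76

A=(0,0), D=(5.00,0)
B = A + 1.00·(cos231°, sin231°) = (-0.6293, -0.7771)
|BD| = 5.6827
circle(B,5.00) ∩ circle(D,6.00): a=1.8735, h=4.6357
  candidates: C₊=(0.5926,4.0712) cross=26.343; C₋=(1.8605,-5.1131) cross=-26.343
  mode + wants cross > 0 → take C=(0.5926,4.0712) (cross=26.343)
ex = (C−B)/|BC| = (0.2444,0.9697); ey = (-0.9697,0.2444)
P = B + -0.67·ex + 2.73·ey = (-3.4403,-0.7597)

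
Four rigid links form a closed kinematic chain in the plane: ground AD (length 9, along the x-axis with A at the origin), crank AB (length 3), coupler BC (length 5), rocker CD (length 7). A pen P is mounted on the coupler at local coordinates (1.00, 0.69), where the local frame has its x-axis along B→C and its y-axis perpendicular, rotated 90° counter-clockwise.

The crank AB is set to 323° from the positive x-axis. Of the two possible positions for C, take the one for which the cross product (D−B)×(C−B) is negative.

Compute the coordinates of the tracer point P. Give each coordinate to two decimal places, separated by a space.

3.53 -2.23

A=(0,0), D=(9.00,0)
B = A + 3.00·(cos323°, sin323°) = (2.3959, -1.8054)
|BD| = 6.8464
circle(B,5.00) ∩ circle(D,7.00): a=1.6705, h=4.7127
  candidates: C₊=(2.7645,3.1810) cross=32.265; C₋=(5.2500,-5.9108) cross=-32.265
  mode - wants cross < 0 → take C=(5.2500,-5.9108) (cross=-32.265)
ex = (C−B)/|BC| = (0.5708,-0.8211); ey = (0.8211,0.5708)
P = B + 1.00·ex + 0.69·ey = (3.5333,-2.2326)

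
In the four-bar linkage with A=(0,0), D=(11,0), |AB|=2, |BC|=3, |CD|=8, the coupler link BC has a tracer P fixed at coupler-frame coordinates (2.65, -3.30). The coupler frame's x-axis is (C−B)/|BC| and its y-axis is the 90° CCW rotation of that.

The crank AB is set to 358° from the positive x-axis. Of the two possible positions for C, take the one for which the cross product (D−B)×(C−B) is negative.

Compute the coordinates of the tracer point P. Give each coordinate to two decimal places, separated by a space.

0.41 -3.99

A=(0,0), D=(11.00,0)
B = A + 2.00·(cos358°, sin358°) = (1.9988, -0.0698)
|BD| = 9.0015
circle(B,3.00) ∩ circle(D,8.00): a=1.4457, h=2.6287
  candidates: C₊=(3.4240,2.5700) cross=23.662; C₋=(3.4648,-2.6872) cross=-23.662
  mode - wants cross < 0 → take C=(3.4648,-2.6872) (cross=-23.662)
ex = (C−B)/|BC| = (0.4887,-0.8725); ey = (0.8725,0.4887)
P = B + 2.65·ex + -3.30·ey = (0.4146,-3.9945)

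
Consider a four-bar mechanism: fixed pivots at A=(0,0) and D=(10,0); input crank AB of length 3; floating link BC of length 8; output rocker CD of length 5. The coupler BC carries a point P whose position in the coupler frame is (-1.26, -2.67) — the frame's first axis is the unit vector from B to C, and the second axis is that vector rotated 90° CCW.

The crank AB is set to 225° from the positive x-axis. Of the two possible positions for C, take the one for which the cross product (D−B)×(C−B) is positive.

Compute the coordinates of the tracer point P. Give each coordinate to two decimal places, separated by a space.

-2.15 -5.07

A=(0,0), D=(10.00,0)
B = A + 3.00·(cos225°, sin225°) = (-2.1213, -2.1213)
|BD| = 12.3055
circle(B,8.00) ∩ circle(D,5.00): a=7.7374, h=2.0328
  candidates: C₊=(5.1498,1.2149) cross=25.015; C₋=(5.8507,-2.7899) cross=-25.015
  mode + wants cross > 0 → take C=(5.1498,1.2149) (cross=25.015)
ex = (C−B)/|BC| = (0.9089,0.4170); ey = (-0.4170,0.9089)
P = B + -1.26·ex + -2.67·ey = (-2.1531,-5.0735)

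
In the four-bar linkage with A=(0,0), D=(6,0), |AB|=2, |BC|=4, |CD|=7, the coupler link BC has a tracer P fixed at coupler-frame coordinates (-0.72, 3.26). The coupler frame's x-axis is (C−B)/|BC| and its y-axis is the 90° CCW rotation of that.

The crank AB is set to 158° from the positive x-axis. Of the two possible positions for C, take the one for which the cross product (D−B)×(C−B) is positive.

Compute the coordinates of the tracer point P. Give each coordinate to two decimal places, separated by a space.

-4.98 1.92

A=(0,0), D=(6.00,0)
B = A + 2.00·(cos158°, sin158°) = (-1.8544, 0.7492)
|BD| = 7.8900
circle(B,4.00) ∩ circle(D,7.00): a=1.8538, h=3.5445
  candidates: C₊=(0.3276,4.1017) cross=27.966; C₋=(-0.3456,-2.9553) cross=-27.966
  mode + wants cross > 0 → take C=(0.3276,4.1017) (cross=27.966)
ex = (C−B)/|BC| = (0.5455,0.8381); ey = (-0.8381,0.5455)
P = B + -0.72·ex + 3.26·ey = (-4.9794,1.9241)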